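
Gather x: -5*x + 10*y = -5*x + 10*y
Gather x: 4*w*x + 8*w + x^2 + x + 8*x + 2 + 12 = 8*w + x^2 + x*(4*w + 9) + 14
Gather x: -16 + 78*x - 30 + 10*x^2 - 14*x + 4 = 10*x^2 + 64*x - 42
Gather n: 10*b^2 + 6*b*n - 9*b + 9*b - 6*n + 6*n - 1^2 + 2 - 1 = 10*b^2 + 6*b*n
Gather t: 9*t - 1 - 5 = 9*t - 6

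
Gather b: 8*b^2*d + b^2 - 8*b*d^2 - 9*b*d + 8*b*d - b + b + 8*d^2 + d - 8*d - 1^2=b^2*(8*d + 1) + b*(-8*d^2 - d) + 8*d^2 - 7*d - 1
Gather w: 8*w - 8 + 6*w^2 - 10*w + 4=6*w^2 - 2*w - 4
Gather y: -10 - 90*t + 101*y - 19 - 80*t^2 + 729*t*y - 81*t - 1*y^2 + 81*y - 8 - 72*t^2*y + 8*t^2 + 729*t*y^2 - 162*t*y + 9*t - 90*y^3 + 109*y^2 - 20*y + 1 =-72*t^2 - 162*t - 90*y^3 + y^2*(729*t + 108) + y*(-72*t^2 + 567*t + 162) - 36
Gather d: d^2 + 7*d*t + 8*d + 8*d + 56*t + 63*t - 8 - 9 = d^2 + d*(7*t + 16) + 119*t - 17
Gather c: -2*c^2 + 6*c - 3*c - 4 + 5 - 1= -2*c^2 + 3*c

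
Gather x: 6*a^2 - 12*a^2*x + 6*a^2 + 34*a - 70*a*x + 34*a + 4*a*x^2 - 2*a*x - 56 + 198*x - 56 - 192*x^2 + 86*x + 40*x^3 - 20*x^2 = 12*a^2 + 68*a + 40*x^3 + x^2*(4*a - 212) + x*(-12*a^2 - 72*a + 284) - 112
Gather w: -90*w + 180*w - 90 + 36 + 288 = 90*w + 234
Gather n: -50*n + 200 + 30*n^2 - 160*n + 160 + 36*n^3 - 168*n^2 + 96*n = 36*n^3 - 138*n^2 - 114*n + 360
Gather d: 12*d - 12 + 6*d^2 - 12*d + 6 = 6*d^2 - 6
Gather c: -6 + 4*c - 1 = 4*c - 7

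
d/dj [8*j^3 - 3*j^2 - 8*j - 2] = 24*j^2 - 6*j - 8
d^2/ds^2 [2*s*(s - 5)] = 4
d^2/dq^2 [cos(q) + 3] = -cos(q)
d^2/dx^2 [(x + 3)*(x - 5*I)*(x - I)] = 6*x + 6 - 12*I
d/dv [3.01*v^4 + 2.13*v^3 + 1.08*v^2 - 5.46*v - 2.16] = 12.04*v^3 + 6.39*v^2 + 2.16*v - 5.46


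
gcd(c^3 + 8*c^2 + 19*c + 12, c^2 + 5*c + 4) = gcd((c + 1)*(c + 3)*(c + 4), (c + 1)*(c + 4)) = c^2 + 5*c + 4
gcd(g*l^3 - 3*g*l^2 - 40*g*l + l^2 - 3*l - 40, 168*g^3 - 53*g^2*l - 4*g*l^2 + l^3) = 1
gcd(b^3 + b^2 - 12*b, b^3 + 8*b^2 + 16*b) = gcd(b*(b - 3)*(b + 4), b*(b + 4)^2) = b^2 + 4*b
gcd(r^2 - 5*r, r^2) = r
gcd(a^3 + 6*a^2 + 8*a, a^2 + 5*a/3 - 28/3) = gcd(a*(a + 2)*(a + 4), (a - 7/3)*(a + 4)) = a + 4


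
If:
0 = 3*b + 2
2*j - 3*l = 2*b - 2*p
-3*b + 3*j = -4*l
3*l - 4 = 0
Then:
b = -2/3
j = -22/9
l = 4/3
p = 34/9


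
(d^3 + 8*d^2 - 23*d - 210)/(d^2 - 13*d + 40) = (d^2 + 13*d + 42)/(d - 8)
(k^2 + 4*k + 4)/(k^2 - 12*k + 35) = (k^2 + 4*k + 4)/(k^2 - 12*k + 35)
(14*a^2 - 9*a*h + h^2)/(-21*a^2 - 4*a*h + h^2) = (-2*a + h)/(3*a + h)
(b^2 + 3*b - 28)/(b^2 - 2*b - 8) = (b + 7)/(b + 2)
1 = 1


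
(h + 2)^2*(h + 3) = h^3 + 7*h^2 + 16*h + 12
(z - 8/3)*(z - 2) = z^2 - 14*z/3 + 16/3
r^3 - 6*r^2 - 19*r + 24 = (r - 8)*(r - 1)*(r + 3)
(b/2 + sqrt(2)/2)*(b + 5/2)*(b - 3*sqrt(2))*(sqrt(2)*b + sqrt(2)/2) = sqrt(2)*b^4/2 - 2*b^3 + 3*sqrt(2)*b^3/2 - 6*b^2 - 19*sqrt(2)*b^2/8 - 9*sqrt(2)*b - 5*b/2 - 15*sqrt(2)/4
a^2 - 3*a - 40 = (a - 8)*(a + 5)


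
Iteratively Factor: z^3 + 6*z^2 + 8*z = (z + 2)*(z^2 + 4*z) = z*(z + 2)*(z + 4)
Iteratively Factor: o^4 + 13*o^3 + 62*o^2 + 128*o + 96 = (o + 2)*(o^3 + 11*o^2 + 40*o + 48) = (o + 2)*(o + 4)*(o^2 + 7*o + 12) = (o + 2)*(o + 4)^2*(o + 3)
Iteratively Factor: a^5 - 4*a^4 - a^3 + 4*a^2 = (a + 1)*(a^4 - 5*a^3 + 4*a^2) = a*(a + 1)*(a^3 - 5*a^2 + 4*a) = a^2*(a + 1)*(a^2 - 5*a + 4) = a^2*(a - 1)*(a + 1)*(a - 4)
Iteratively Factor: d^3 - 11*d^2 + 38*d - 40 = (d - 5)*(d^2 - 6*d + 8) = (d - 5)*(d - 4)*(d - 2)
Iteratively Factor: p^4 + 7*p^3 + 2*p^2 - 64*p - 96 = (p + 4)*(p^3 + 3*p^2 - 10*p - 24) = (p + 2)*(p + 4)*(p^2 + p - 12) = (p - 3)*(p + 2)*(p + 4)*(p + 4)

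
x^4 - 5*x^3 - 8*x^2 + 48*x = x*(x - 4)^2*(x + 3)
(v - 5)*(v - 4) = v^2 - 9*v + 20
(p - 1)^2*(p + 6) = p^3 + 4*p^2 - 11*p + 6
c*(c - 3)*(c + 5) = c^3 + 2*c^2 - 15*c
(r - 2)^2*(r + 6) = r^3 + 2*r^2 - 20*r + 24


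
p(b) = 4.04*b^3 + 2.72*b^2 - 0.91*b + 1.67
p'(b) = 12.12*b^2 + 5.44*b - 0.91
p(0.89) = 5.86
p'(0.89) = 13.53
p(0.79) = 4.64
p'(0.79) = 10.95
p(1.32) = 14.50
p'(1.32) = 27.39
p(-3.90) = -193.06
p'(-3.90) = 162.22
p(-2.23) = -27.58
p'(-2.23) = 47.23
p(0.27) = 1.70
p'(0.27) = 1.44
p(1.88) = 36.42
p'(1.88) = 52.15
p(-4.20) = -245.84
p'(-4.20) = 190.04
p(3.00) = 132.50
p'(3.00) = 124.49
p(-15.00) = -13007.68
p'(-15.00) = 2644.49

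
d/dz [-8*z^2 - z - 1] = -16*z - 1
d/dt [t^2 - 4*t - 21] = 2*t - 4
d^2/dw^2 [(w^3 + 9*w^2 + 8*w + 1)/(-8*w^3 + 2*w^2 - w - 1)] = 2*(-592*w^6 - 1512*w^5 + 264*w^4 + 643*w^3 + 291*w^2 - 21*w - 4)/(512*w^9 - 384*w^8 + 288*w^7 + 88*w^6 - 60*w^5 + 54*w^4 + 13*w^3 - 3*w^2 + 3*w + 1)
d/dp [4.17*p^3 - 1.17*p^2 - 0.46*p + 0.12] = 12.51*p^2 - 2.34*p - 0.46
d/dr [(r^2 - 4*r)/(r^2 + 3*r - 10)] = (7*r^2 - 20*r + 40)/(r^4 + 6*r^3 - 11*r^2 - 60*r + 100)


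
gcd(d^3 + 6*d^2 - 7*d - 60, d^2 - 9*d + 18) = d - 3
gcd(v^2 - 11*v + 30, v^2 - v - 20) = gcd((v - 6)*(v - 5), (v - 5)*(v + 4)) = v - 5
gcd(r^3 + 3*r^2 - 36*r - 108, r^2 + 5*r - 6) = r + 6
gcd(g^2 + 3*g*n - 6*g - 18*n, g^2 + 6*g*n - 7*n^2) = 1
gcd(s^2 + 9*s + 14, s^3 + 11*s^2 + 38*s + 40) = s + 2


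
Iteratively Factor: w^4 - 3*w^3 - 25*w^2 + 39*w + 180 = (w + 3)*(w^3 - 6*w^2 - 7*w + 60) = (w - 5)*(w + 3)*(w^2 - w - 12) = (w - 5)*(w - 4)*(w + 3)*(w + 3)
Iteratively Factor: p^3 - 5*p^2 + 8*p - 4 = (p - 2)*(p^2 - 3*p + 2) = (p - 2)^2*(p - 1)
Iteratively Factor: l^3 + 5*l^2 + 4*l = (l + 1)*(l^2 + 4*l) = l*(l + 1)*(l + 4)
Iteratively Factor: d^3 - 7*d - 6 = (d - 3)*(d^2 + 3*d + 2) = (d - 3)*(d + 1)*(d + 2)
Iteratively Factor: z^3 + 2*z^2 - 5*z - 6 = (z + 1)*(z^2 + z - 6) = (z - 2)*(z + 1)*(z + 3)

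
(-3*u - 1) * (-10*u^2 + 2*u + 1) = 30*u^3 + 4*u^2 - 5*u - 1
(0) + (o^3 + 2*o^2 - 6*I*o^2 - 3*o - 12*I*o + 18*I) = o^3 + 2*o^2 - 6*I*o^2 - 3*o - 12*I*o + 18*I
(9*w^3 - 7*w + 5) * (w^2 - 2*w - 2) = 9*w^5 - 18*w^4 - 25*w^3 + 19*w^2 + 4*w - 10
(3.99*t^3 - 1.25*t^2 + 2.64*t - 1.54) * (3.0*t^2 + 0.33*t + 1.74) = 11.97*t^5 - 2.4333*t^4 + 14.4501*t^3 - 5.9238*t^2 + 4.0854*t - 2.6796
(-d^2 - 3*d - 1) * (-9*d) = 9*d^3 + 27*d^2 + 9*d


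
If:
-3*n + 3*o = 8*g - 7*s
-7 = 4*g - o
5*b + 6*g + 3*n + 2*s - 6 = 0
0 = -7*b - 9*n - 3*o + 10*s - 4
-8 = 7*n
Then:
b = 13025/1337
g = -17783/2674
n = -8/7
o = -26207/1337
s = 415/1337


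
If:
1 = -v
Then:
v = -1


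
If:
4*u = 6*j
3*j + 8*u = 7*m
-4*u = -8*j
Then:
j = 0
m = 0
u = 0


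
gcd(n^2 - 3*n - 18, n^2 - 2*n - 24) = n - 6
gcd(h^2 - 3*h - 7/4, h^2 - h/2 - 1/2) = h + 1/2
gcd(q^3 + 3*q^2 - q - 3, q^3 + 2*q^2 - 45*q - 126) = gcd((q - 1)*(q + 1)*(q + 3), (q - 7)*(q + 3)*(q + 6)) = q + 3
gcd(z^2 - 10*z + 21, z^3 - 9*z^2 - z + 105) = z - 7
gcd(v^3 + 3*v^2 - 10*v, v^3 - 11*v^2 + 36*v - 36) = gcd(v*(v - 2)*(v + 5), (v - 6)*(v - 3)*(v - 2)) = v - 2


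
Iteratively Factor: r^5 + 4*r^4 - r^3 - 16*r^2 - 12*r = (r + 3)*(r^4 + r^3 - 4*r^2 - 4*r) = r*(r + 3)*(r^3 + r^2 - 4*r - 4) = r*(r + 1)*(r + 3)*(r^2 - 4) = r*(r + 1)*(r + 2)*(r + 3)*(r - 2)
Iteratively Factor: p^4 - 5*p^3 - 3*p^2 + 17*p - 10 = (p - 1)*(p^3 - 4*p^2 - 7*p + 10) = (p - 1)*(p + 2)*(p^2 - 6*p + 5) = (p - 1)^2*(p + 2)*(p - 5)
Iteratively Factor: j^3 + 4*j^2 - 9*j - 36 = (j + 3)*(j^2 + j - 12) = (j - 3)*(j + 3)*(j + 4)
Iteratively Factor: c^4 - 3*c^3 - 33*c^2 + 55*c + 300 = (c + 4)*(c^3 - 7*c^2 - 5*c + 75) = (c - 5)*(c + 4)*(c^2 - 2*c - 15) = (c - 5)^2*(c + 4)*(c + 3)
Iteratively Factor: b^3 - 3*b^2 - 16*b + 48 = (b - 4)*(b^2 + b - 12) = (b - 4)*(b - 3)*(b + 4)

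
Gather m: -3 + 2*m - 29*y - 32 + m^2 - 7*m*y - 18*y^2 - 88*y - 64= m^2 + m*(2 - 7*y) - 18*y^2 - 117*y - 99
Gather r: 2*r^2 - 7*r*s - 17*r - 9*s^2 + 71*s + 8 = 2*r^2 + r*(-7*s - 17) - 9*s^2 + 71*s + 8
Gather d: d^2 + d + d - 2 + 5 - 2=d^2 + 2*d + 1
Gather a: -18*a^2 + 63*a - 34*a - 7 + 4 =-18*a^2 + 29*a - 3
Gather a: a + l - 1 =a + l - 1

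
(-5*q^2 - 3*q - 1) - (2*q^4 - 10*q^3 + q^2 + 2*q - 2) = -2*q^4 + 10*q^3 - 6*q^2 - 5*q + 1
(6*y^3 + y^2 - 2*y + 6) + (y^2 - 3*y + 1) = 6*y^3 + 2*y^2 - 5*y + 7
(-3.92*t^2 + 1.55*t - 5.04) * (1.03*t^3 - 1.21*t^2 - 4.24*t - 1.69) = -4.0376*t^5 + 6.3397*t^4 + 9.5541*t^3 + 6.1512*t^2 + 18.7501*t + 8.5176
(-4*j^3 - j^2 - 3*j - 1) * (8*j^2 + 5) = -32*j^5 - 8*j^4 - 44*j^3 - 13*j^2 - 15*j - 5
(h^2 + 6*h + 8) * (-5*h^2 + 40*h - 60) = -5*h^4 + 10*h^3 + 140*h^2 - 40*h - 480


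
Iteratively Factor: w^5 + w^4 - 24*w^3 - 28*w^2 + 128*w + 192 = (w + 2)*(w^4 - w^3 - 22*w^2 + 16*w + 96) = (w + 2)^2*(w^3 - 3*w^2 - 16*w + 48) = (w - 3)*(w + 2)^2*(w^2 - 16) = (w - 3)*(w + 2)^2*(w + 4)*(w - 4)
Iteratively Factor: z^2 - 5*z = (z - 5)*(z)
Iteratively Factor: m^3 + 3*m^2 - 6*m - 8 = (m - 2)*(m^2 + 5*m + 4) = (m - 2)*(m + 1)*(m + 4)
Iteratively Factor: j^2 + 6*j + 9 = (j + 3)*(j + 3)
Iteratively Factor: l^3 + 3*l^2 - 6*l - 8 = (l + 1)*(l^2 + 2*l - 8) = (l - 2)*(l + 1)*(l + 4)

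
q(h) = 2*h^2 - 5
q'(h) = 4*h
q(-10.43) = 212.57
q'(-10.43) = -41.72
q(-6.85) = 88.84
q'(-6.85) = -27.40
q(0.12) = -4.97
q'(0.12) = 0.48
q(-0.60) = -4.28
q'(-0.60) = -2.40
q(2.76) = 10.24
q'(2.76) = 11.04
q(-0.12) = -4.97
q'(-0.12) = -0.48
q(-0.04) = -5.00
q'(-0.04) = -0.16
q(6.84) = 88.57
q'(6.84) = 27.36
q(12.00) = 283.00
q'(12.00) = 48.00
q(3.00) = 13.00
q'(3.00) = 12.00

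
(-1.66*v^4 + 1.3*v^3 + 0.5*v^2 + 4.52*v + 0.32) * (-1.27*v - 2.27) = 2.1082*v^5 + 2.1172*v^4 - 3.586*v^3 - 6.8754*v^2 - 10.6668*v - 0.7264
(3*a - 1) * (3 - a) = -3*a^2 + 10*a - 3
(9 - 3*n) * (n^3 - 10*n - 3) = -3*n^4 + 9*n^3 + 30*n^2 - 81*n - 27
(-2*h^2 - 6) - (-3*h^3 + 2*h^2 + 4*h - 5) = 3*h^3 - 4*h^2 - 4*h - 1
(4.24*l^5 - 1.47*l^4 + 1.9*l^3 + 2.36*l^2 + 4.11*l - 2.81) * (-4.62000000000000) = -19.5888*l^5 + 6.7914*l^4 - 8.778*l^3 - 10.9032*l^2 - 18.9882*l + 12.9822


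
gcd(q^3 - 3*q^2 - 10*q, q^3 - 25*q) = q^2 - 5*q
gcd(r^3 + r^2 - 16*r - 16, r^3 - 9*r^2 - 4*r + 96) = r - 4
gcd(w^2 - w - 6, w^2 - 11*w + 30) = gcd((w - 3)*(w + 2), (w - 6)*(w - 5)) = 1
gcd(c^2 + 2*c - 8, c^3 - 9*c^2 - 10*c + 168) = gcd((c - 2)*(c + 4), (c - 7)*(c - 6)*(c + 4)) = c + 4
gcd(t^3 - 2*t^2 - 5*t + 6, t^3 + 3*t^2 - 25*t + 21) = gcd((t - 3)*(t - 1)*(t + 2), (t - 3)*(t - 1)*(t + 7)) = t^2 - 4*t + 3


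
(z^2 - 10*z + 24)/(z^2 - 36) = (z - 4)/(z + 6)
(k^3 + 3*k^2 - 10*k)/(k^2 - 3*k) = (k^2 + 3*k - 10)/(k - 3)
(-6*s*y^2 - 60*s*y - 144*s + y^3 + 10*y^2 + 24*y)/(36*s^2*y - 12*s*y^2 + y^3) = (y^2 + 10*y + 24)/(y*(-6*s + y))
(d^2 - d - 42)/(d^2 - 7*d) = (d + 6)/d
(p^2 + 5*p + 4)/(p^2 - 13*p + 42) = (p^2 + 5*p + 4)/(p^2 - 13*p + 42)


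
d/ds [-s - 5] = -1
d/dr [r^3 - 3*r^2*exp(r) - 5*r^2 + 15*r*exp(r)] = -3*r^2*exp(r) + 3*r^2 + 9*r*exp(r) - 10*r + 15*exp(r)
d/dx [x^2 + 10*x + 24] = 2*x + 10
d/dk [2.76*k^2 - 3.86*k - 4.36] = 5.52*k - 3.86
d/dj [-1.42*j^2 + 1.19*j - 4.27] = 1.19 - 2.84*j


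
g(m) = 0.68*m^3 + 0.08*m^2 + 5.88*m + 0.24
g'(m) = 2.04*m^2 + 0.16*m + 5.88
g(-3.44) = -46.72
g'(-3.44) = 29.47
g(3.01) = 37.21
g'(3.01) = 24.84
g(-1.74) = -13.33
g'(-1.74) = 11.78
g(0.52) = 3.41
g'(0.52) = 6.51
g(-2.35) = -21.96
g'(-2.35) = 16.77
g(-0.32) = -1.66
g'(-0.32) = 6.04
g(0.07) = 0.65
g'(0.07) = 5.90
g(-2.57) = -25.89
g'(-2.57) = 18.94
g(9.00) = 555.36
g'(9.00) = 172.56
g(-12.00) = -1233.84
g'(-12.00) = 297.72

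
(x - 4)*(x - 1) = x^2 - 5*x + 4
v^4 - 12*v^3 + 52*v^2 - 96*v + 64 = (v - 4)^2*(v - 2)^2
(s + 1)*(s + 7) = s^2 + 8*s + 7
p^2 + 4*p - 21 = (p - 3)*(p + 7)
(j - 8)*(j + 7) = j^2 - j - 56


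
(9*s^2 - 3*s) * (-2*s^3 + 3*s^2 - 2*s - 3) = -18*s^5 + 33*s^4 - 27*s^3 - 21*s^2 + 9*s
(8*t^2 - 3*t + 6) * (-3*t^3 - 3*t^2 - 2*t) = -24*t^5 - 15*t^4 - 25*t^3 - 12*t^2 - 12*t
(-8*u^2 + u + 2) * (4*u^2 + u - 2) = -32*u^4 - 4*u^3 + 25*u^2 - 4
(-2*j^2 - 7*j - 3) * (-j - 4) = 2*j^3 + 15*j^2 + 31*j + 12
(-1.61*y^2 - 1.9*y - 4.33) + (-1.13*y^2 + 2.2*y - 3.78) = -2.74*y^2 + 0.3*y - 8.11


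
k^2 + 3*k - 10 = (k - 2)*(k + 5)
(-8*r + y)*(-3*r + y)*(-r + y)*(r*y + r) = -24*r^4*y - 24*r^4 + 35*r^3*y^2 + 35*r^3*y - 12*r^2*y^3 - 12*r^2*y^2 + r*y^4 + r*y^3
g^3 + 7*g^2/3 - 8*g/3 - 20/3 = (g - 5/3)*(g + 2)^2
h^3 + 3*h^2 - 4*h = h*(h - 1)*(h + 4)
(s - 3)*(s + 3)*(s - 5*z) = s^3 - 5*s^2*z - 9*s + 45*z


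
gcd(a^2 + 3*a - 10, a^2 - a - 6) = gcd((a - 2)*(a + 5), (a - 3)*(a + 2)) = 1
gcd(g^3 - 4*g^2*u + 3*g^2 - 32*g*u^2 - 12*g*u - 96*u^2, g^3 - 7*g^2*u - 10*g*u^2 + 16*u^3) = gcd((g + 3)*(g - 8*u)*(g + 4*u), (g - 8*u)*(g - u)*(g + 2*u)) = -g + 8*u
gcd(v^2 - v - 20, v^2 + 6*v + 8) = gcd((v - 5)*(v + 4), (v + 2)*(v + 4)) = v + 4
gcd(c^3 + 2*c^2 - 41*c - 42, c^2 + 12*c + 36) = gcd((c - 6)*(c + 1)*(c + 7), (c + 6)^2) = 1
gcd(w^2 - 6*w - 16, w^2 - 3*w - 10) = w + 2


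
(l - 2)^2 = l^2 - 4*l + 4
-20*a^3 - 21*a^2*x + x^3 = (-5*a + x)*(a + x)*(4*a + x)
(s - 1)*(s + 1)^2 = s^3 + s^2 - s - 1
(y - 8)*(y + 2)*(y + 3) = y^3 - 3*y^2 - 34*y - 48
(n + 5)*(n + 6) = n^2 + 11*n + 30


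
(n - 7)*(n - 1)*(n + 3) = n^3 - 5*n^2 - 17*n + 21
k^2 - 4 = (k - 2)*(k + 2)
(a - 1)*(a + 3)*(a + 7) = a^3 + 9*a^2 + 11*a - 21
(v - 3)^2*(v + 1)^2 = v^4 - 4*v^3 - 2*v^2 + 12*v + 9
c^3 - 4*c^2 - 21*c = c*(c - 7)*(c + 3)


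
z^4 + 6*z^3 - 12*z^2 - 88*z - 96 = (z - 4)*(z + 2)^2*(z + 6)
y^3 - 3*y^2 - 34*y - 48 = (y - 8)*(y + 2)*(y + 3)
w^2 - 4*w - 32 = (w - 8)*(w + 4)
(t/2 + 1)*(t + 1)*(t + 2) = t^3/2 + 5*t^2/2 + 4*t + 2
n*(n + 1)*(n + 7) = n^3 + 8*n^2 + 7*n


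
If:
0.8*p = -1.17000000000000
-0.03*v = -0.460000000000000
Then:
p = -1.46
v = 15.33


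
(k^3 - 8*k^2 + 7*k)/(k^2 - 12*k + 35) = k*(k - 1)/(k - 5)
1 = 1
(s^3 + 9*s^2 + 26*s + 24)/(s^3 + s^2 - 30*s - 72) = (s + 2)/(s - 6)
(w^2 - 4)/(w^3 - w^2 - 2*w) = (w + 2)/(w*(w + 1))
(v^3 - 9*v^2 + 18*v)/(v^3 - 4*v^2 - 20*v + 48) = v*(v - 3)/(v^2 + 2*v - 8)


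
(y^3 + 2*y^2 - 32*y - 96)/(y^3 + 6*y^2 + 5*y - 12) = (y^2 - 2*y - 24)/(y^2 + 2*y - 3)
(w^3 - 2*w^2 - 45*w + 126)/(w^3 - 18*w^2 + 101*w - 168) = (w^2 + w - 42)/(w^2 - 15*w + 56)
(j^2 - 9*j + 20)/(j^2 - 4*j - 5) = (j - 4)/(j + 1)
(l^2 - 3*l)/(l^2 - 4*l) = (l - 3)/(l - 4)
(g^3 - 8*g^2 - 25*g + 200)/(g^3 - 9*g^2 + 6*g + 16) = (g^2 - 25)/(g^2 - g - 2)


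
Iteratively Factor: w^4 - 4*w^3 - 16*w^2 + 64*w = (w - 4)*(w^3 - 16*w) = (w - 4)^2*(w^2 + 4*w) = (w - 4)^2*(w + 4)*(w)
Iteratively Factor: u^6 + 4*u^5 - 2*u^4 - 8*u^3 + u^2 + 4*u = (u - 1)*(u^5 + 5*u^4 + 3*u^3 - 5*u^2 - 4*u) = u*(u - 1)*(u^4 + 5*u^3 + 3*u^2 - 5*u - 4) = u*(u - 1)*(u + 1)*(u^3 + 4*u^2 - u - 4) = u*(u - 1)*(u + 1)^2*(u^2 + 3*u - 4) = u*(u - 1)^2*(u + 1)^2*(u + 4)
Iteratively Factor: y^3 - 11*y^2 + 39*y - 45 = (y - 5)*(y^2 - 6*y + 9) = (y - 5)*(y - 3)*(y - 3)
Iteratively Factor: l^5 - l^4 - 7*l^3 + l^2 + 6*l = (l - 1)*(l^4 - 7*l^2 - 6*l) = (l - 1)*(l + 1)*(l^3 - l^2 - 6*l) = l*(l - 1)*(l + 1)*(l^2 - l - 6) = l*(l - 1)*(l + 1)*(l + 2)*(l - 3)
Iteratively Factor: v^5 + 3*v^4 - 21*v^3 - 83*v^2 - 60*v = (v + 4)*(v^4 - v^3 - 17*v^2 - 15*v) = (v + 1)*(v + 4)*(v^3 - 2*v^2 - 15*v) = (v - 5)*(v + 1)*(v + 4)*(v^2 + 3*v) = (v - 5)*(v + 1)*(v + 3)*(v + 4)*(v)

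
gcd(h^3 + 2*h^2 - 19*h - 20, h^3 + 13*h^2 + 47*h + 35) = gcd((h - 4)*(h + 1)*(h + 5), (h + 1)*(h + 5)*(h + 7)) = h^2 + 6*h + 5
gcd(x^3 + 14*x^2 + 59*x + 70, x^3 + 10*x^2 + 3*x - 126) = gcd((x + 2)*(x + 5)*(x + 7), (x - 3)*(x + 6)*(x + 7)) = x + 7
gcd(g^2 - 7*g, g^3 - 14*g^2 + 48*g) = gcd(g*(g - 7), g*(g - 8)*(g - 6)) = g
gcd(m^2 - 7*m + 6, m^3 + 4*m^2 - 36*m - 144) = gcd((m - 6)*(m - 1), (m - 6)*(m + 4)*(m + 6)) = m - 6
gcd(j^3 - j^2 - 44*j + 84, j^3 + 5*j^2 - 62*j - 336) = j + 7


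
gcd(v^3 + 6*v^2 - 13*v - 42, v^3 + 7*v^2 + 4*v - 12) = v + 2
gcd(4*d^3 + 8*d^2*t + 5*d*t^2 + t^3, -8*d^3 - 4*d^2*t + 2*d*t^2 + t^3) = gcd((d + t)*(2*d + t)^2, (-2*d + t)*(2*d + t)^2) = 4*d^2 + 4*d*t + t^2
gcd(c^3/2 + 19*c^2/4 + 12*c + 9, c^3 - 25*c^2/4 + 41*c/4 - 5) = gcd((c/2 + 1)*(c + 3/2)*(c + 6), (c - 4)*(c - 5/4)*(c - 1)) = 1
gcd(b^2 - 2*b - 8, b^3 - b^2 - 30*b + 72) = b - 4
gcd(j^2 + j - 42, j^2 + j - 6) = 1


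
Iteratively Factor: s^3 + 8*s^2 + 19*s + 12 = (s + 1)*(s^2 + 7*s + 12) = (s + 1)*(s + 3)*(s + 4)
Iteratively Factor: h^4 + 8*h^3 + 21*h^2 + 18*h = (h)*(h^3 + 8*h^2 + 21*h + 18) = h*(h + 3)*(h^2 + 5*h + 6) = h*(h + 3)^2*(h + 2)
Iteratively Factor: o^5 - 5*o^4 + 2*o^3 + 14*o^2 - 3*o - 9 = (o - 3)*(o^4 - 2*o^3 - 4*o^2 + 2*o + 3) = (o - 3)^2*(o^3 + o^2 - o - 1) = (o - 3)^2*(o + 1)*(o^2 - 1) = (o - 3)^2*(o + 1)^2*(o - 1)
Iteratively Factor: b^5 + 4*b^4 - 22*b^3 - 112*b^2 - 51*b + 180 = (b - 1)*(b^4 + 5*b^3 - 17*b^2 - 129*b - 180) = (b - 1)*(b + 3)*(b^3 + 2*b^2 - 23*b - 60) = (b - 1)*(b + 3)^2*(b^2 - b - 20) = (b - 1)*(b + 3)^2*(b + 4)*(b - 5)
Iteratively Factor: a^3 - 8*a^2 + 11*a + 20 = (a - 4)*(a^2 - 4*a - 5) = (a - 4)*(a + 1)*(a - 5)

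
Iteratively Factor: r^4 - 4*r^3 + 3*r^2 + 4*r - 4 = (r - 2)*(r^3 - 2*r^2 - r + 2) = (r - 2)*(r - 1)*(r^2 - r - 2) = (r - 2)^2*(r - 1)*(r + 1)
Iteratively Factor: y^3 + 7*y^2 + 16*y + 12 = (y + 2)*(y^2 + 5*y + 6) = (y + 2)*(y + 3)*(y + 2)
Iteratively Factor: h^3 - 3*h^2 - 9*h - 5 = (h + 1)*(h^2 - 4*h - 5) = (h - 5)*(h + 1)*(h + 1)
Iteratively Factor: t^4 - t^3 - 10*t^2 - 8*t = (t)*(t^3 - t^2 - 10*t - 8) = t*(t + 1)*(t^2 - 2*t - 8) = t*(t + 1)*(t + 2)*(t - 4)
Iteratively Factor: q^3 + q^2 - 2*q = (q + 2)*(q^2 - q) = (q - 1)*(q + 2)*(q)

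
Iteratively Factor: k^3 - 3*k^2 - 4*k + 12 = (k - 3)*(k^2 - 4) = (k - 3)*(k - 2)*(k + 2)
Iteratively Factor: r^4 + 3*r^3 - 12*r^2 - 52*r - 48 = (r + 3)*(r^3 - 12*r - 16) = (r + 2)*(r + 3)*(r^2 - 2*r - 8) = (r + 2)^2*(r + 3)*(r - 4)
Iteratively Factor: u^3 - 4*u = (u + 2)*(u^2 - 2*u) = (u - 2)*(u + 2)*(u)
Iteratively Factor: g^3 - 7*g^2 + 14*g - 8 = (g - 2)*(g^2 - 5*g + 4) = (g - 2)*(g - 1)*(g - 4)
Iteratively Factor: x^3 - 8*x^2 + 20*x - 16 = (x - 4)*(x^2 - 4*x + 4) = (x - 4)*(x - 2)*(x - 2)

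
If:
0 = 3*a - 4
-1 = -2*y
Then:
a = 4/3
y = 1/2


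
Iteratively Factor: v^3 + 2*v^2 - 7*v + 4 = (v - 1)*(v^2 + 3*v - 4) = (v - 1)^2*(v + 4)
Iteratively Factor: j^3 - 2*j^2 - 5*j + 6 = (j - 1)*(j^2 - j - 6) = (j - 1)*(j + 2)*(j - 3)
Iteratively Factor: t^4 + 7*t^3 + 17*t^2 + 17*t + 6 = (t + 2)*(t^3 + 5*t^2 + 7*t + 3) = (t + 1)*(t + 2)*(t^2 + 4*t + 3) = (t + 1)^2*(t + 2)*(t + 3)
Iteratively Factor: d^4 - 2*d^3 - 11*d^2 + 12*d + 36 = (d + 2)*(d^3 - 4*d^2 - 3*d + 18) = (d - 3)*(d + 2)*(d^2 - d - 6) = (d - 3)*(d + 2)^2*(d - 3)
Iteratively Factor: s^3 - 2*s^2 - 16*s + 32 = (s - 4)*(s^2 + 2*s - 8) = (s - 4)*(s + 4)*(s - 2)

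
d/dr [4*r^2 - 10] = 8*r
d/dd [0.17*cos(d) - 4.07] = -0.17*sin(d)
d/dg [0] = 0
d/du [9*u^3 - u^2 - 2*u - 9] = 27*u^2 - 2*u - 2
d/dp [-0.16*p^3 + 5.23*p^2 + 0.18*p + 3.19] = -0.48*p^2 + 10.46*p + 0.18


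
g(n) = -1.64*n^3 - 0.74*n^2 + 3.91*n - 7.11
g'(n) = -4.92*n^2 - 1.48*n + 3.91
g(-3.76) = 54.90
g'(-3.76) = -60.08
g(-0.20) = -7.91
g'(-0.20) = 4.01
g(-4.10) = 77.45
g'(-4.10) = -72.73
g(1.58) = -9.25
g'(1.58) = -10.71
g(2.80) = -37.96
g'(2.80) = -38.81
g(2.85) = -39.94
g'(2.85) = -40.27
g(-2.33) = 0.51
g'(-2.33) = -19.35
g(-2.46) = 3.21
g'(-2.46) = -22.22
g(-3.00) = 18.78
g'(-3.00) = -35.93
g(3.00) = -46.32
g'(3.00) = -44.81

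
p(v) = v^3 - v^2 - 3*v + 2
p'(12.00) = 405.00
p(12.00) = 1550.00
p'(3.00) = 18.00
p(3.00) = 11.00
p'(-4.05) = 54.31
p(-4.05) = -68.68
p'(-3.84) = 48.92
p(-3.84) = -57.85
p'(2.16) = 6.68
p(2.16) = 0.93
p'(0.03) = -3.06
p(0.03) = 1.91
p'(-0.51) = -1.20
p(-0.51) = 3.14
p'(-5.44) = 96.66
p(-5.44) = -172.26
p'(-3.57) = 42.37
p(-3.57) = -45.53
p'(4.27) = 43.16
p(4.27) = 48.81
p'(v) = 3*v^2 - 2*v - 3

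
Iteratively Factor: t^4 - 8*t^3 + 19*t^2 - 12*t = (t - 1)*(t^3 - 7*t^2 + 12*t) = t*(t - 1)*(t^2 - 7*t + 12) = t*(t - 3)*(t - 1)*(t - 4)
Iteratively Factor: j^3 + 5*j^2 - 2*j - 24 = (j + 4)*(j^2 + j - 6) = (j + 3)*(j + 4)*(j - 2)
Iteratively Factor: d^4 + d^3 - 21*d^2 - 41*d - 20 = (d + 4)*(d^3 - 3*d^2 - 9*d - 5) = (d + 1)*(d + 4)*(d^2 - 4*d - 5) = (d - 5)*(d + 1)*(d + 4)*(d + 1)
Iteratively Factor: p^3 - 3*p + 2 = (p - 1)*(p^2 + p - 2) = (p - 1)*(p + 2)*(p - 1)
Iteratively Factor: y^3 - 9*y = (y)*(y^2 - 9) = y*(y + 3)*(y - 3)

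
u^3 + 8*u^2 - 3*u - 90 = (u - 3)*(u + 5)*(u + 6)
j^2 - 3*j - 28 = (j - 7)*(j + 4)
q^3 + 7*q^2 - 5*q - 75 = (q - 3)*(q + 5)^2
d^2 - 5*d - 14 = (d - 7)*(d + 2)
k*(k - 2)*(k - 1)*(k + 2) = k^4 - k^3 - 4*k^2 + 4*k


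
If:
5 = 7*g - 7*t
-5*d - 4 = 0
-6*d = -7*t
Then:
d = -4/5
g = 1/35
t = -24/35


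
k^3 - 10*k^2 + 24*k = k*(k - 6)*(k - 4)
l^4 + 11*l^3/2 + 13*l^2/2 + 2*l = l*(l + 1/2)*(l + 1)*(l + 4)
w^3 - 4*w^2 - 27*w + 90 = (w - 6)*(w - 3)*(w + 5)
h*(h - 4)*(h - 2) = h^3 - 6*h^2 + 8*h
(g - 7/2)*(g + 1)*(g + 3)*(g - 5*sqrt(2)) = g^4 - 5*sqrt(2)*g^3 + g^3/2 - 11*g^2 - 5*sqrt(2)*g^2/2 - 21*g/2 + 55*sqrt(2)*g + 105*sqrt(2)/2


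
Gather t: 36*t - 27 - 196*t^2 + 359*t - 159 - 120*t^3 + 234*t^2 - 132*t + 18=-120*t^3 + 38*t^2 + 263*t - 168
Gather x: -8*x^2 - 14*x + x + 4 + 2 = -8*x^2 - 13*x + 6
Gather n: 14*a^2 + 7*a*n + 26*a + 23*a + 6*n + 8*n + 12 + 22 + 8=14*a^2 + 49*a + n*(7*a + 14) + 42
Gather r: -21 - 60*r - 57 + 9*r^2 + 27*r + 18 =9*r^2 - 33*r - 60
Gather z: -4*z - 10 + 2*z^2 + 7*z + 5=2*z^2 + 3*z - 5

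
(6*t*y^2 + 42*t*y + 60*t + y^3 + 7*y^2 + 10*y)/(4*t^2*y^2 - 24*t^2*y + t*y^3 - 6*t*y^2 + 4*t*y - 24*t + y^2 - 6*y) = (6*t*y^2 + 42*t*y + 60*t + y^3 + 7*y^2 + 10*y)/(4*t^2*y^2 - 24*t^2*y + t*y^3 - 6*t*y^2 + 4*t*y - 24*t + y^2 - 6*y)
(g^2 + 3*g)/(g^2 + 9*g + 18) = g/(g + 6)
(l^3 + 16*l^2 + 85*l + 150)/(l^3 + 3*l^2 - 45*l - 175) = (l + 6)/(l - 7)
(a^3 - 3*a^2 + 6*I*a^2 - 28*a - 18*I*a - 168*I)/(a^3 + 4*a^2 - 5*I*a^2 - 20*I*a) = (a^2 + a*(-7 + 6*I) - 42*I)/(a*(a - 5*I))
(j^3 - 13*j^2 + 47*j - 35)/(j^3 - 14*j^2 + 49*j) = (j^2 - 6*j + 5)/(j*(j - 7))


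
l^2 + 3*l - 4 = (l - 1)*(l + 4)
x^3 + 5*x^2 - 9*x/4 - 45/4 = (x - 3/2)*(x + 3/2)*(x + 5)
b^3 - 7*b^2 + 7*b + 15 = (b - 5)*(b - 3)*(b + 1)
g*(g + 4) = g^2 + 4*g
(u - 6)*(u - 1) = u^2 - 7*u + 6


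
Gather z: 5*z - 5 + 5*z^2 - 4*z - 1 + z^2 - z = 6*z^2 - 6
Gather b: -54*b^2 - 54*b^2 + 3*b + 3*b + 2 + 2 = -108*b^2 + 6*b + 4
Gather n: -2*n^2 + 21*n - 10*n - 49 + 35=-2*n^2 + 11*n - 14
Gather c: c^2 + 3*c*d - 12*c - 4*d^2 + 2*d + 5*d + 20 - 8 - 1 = c^2 + c*(3*d - 12) - 4*d^2 + 7*d + 11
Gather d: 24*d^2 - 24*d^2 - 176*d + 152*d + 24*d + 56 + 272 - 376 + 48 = 0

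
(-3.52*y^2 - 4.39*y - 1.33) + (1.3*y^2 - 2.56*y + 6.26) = -2.22*y^2 - 6.95*y + 4.93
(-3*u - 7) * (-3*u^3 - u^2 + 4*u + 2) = 9*u^4 + 24*u^3 - 5*u^2 - 34*u - 14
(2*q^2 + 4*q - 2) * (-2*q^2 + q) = -4*q^4 - 6*q^3 + 8*q^2 - 2*q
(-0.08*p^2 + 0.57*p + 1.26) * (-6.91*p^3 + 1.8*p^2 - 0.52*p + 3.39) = 0.5528*p^5 - 4.0827*p^4 - 7.639*p^3 + 1.7004*p^2 + 1.2771*p + 4.2714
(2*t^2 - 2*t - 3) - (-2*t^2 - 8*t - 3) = 4*t^2 + 6*t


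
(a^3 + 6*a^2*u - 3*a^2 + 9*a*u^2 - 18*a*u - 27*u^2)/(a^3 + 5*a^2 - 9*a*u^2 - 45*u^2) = (-a^2 - 3*a*u + 3*a + 9*u)/(-a^2 + 3*a*u - 5*a + 15*u)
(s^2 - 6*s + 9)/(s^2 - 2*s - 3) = (s - 3)/(s + 1)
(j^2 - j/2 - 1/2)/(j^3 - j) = (j + 1/2)/(j*(j + 1))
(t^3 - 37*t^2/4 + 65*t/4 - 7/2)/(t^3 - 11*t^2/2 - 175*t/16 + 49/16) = 4*(t - 2)/(4*t + 7)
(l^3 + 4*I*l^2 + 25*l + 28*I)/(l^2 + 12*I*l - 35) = (l^2 - 3*I*l + 4)/(l + 5*I)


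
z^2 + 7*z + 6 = (z + 1)*(z + 6)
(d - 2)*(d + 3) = d^2 + d - 6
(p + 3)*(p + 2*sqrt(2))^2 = p^3 + 3*p^2 + 4*sqrt(2)*p^2 + 8*p + 12*sqrt(2)*p + 24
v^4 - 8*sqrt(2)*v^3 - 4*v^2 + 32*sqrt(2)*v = v*(v - 2)*(v + 2)*(v - 8*sqrt(2))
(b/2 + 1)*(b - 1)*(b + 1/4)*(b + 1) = b^4/2 + 9*b^3/8 - b^2/4 - 9*b/8 - 1/4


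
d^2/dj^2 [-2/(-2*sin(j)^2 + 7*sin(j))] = 2*(-16*sin(j) + 42 - 25/sin(j) - 84/sin(j)^2 + 98/sin(j)^3)/(2*sin(j) - 7)^3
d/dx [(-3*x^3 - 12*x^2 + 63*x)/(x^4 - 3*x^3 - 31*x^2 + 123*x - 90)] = 3*(x^4 + 14*x^3 + 31*x^2 - 60*x - 210)/(x^6 - 62*x^4 + 60*x^3 + 961*x^2 - 1860*x + 900)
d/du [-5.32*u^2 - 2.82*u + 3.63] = -10.64*u - 2.82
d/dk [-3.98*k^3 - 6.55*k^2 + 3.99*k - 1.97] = -11.94*k^2 - 13.1*k + 3.99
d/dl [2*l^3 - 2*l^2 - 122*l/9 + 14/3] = 6*l^2 - 4*l - 122/9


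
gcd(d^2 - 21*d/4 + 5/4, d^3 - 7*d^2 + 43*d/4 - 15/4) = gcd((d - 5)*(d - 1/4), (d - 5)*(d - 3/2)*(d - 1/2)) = d - 5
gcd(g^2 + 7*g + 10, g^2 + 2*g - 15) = g + 5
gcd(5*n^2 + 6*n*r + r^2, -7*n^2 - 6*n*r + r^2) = n + r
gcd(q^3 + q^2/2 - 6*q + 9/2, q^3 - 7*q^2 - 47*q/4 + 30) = q - 3/2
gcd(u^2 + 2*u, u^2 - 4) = u + 2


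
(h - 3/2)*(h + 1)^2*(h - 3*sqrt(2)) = h^4 - 3*sqrt(2)*h^3 + h^3/2 - 3*sqrt(2)*h^2/2 - 2*h^2 - 3*h/2 + 6*sqrt(2)*h + 9*sqrt(2)/2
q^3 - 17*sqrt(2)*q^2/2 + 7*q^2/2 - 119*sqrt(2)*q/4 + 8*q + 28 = (q + 7/2)*(q - 8*sqrt(2))*(q - sqrt(2)/2)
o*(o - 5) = o^2 - 5*o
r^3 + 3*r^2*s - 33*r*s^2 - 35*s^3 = (r - 5*s)*(r + s)*(r + 7*s)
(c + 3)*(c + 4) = c^2 + 7*c + 12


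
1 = 1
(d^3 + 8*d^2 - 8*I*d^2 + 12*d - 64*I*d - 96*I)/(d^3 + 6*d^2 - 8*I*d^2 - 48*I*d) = (d + 2)/d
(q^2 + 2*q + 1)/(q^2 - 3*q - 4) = (q + 1)/(q - 4)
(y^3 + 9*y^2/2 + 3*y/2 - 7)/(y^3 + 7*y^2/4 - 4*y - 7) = 2*(2*y^2 + 5*y - 7)/(4*y^2 - y - 14)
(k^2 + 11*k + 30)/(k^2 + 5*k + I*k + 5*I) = (k + 6)/(k + I)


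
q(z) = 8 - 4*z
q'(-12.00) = -4.00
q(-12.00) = 56.00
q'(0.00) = -4.00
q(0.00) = 8.00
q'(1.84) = -4.00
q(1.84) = 0.64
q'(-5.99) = -4.00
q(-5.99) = 31.96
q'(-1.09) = -4.00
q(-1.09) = 12.36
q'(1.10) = -4.00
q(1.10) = 3.60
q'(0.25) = -4.00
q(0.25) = 7.00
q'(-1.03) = -4.00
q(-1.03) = 12.12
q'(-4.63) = -4.00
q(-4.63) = 26.52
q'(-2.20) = -4.00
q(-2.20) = 16.80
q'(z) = -4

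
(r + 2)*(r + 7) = r^2 + 9*r + 14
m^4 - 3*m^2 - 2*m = m*(m - 2)*(m + 1)^2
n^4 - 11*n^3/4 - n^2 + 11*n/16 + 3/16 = (n - 3)*(n - 1/2)*(n + 1/4)*(n + 1/2)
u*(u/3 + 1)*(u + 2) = u^3/3 + 5*u^2/3 + 2*u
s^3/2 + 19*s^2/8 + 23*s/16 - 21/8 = (s/2 + 1)*(s - 3/4)*(s + 7/2)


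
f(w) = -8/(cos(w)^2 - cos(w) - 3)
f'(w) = -8*(2*sin(w)*cos(w) - sin(w))/(cos(w)^2 - cos(w) - 3)^2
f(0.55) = 2.56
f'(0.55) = -0.30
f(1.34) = 2.52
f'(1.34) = 0.42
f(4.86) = 2.56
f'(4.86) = -0.57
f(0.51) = 2.57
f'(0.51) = -0.30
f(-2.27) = 4.12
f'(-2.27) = -3.71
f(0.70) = 2.52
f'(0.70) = -0.27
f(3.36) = 7.47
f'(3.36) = -4.46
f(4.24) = 3.42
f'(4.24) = -2.49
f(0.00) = 2.67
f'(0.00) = 0.00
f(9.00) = 6.36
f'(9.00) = 5.87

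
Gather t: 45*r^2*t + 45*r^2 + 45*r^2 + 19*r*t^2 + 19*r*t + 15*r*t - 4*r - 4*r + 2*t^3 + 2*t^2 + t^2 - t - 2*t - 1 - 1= 90*r^2 - 8*r + 2*t^3 + t^2*(19*r + 3) + t*(45*r^2 + 34*r - 3) - 2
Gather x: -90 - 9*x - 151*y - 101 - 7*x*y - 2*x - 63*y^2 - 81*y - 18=x*(-7*y - 11) - 63*y^2 - 232*y - 209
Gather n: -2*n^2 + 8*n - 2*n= -2*n^2 + 6*n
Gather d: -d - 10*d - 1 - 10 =-11*d - 11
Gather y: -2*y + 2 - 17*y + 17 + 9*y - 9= 10 - 10*y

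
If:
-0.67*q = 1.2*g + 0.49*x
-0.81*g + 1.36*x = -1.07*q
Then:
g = 0.211802704330213*x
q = -1.11069141074068*x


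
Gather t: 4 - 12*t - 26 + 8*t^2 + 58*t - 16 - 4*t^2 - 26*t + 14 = 4*t^2 + 20*t - 24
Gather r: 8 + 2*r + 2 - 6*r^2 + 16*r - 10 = -6*r^2 + 18*r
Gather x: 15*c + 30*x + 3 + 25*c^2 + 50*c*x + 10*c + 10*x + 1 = 25*c^2 + 25*c + x*(50*c + 40) + 4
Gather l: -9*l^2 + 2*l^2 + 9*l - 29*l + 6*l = -7*l^2 - 14*l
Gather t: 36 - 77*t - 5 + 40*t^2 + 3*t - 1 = 40*t^2 - 74*t + 30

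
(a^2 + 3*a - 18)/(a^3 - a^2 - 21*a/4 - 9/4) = 4*(a + 6)/(4*a^2 + 8*a + 3)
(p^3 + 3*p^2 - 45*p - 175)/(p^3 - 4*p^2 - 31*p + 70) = (p + 5)/(p - 2)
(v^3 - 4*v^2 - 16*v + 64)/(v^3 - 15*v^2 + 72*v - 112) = (v + 4)/(v - 7)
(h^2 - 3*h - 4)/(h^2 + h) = (h - 4)/h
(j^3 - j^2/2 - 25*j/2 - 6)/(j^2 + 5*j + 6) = (j^2 - 7*j/2 - 2)/(j + 2)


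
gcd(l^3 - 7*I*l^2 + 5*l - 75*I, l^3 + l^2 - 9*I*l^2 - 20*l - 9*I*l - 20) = l - 5*I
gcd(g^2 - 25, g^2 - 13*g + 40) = g - 5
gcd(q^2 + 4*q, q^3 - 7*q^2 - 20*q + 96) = q + 4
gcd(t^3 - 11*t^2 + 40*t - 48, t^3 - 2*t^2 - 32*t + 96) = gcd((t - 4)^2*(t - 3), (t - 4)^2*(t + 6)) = t^2 - 8*t + 16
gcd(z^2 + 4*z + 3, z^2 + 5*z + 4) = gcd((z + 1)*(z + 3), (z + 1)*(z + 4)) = z + 1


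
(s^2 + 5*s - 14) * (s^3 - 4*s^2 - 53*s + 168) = s^5 + s^4 - 87*s^3 - 41*s^2 + 1582*s - 2352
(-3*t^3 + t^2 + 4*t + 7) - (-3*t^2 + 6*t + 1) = -3*t^3 + 4*t^2 - 2*t + 6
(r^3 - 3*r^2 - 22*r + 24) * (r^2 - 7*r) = r^5 - 10*r^4 - r^3 + 178*r^2 - 168*r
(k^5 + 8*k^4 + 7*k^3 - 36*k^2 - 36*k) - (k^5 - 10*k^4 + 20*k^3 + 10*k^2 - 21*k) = 18*k^4 - 13*k^3 - 46*k^2 - 15*k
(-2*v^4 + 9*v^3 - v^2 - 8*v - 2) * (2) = -4*v^4 + 18*v^3 - 2*v^2 - 16*v - 4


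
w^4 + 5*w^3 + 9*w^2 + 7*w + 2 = (w + 1)^3*(w + 2)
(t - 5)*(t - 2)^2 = t^3 - 9*t^2 + 24*t - 20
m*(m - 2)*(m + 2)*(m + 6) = m^4 + 6*m^3 - 4*m^2 - 24*m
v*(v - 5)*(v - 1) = v^3 - 6*v^2 + 5*v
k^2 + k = k*(k + 1)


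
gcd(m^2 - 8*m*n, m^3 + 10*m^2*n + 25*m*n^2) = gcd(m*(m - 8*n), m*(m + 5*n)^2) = m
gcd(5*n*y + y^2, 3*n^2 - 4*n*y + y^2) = 1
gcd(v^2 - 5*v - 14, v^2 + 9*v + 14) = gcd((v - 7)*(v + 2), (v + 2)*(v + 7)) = v + 2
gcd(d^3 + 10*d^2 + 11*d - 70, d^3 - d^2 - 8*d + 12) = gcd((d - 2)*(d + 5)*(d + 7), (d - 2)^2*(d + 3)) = d - 2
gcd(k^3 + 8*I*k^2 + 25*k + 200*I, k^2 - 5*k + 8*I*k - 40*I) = k + 8*I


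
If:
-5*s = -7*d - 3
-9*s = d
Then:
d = -27/68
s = 3/68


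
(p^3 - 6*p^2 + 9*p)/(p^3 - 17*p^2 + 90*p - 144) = p*(p - 3)/(p^2 - 14*p + 48)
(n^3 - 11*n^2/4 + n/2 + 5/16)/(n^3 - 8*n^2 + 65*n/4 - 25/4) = (n + 1/4)/(n - 5)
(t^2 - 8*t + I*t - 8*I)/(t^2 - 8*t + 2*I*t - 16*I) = (t + I)/(t + 2*I)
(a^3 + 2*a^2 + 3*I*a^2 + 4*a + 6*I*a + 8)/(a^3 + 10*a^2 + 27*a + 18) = (a^3 + a^2*(2 + 3*I) + a*(4 + 6*I) + 8)/(a^3 + 10*a^2 + 27*a + 18)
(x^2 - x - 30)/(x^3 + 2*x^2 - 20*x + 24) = (x^2 - x - 30)/(x^3 + 2*x^2 - 20*x + 24)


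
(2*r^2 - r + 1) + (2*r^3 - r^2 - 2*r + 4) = 2*r^3 + r^2 - 3*r + 5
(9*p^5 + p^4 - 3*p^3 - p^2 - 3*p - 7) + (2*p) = 9*p^5 + p^4 - 3*p^3 - p^2 - p - 7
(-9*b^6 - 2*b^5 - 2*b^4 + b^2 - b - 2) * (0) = 0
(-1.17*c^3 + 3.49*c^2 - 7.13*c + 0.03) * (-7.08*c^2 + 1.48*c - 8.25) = 8.2836*c^5 - 26.4408*c^4 + 65.2981*c^3 - 39.5573*c^2 + 58.8669*c - 0.2475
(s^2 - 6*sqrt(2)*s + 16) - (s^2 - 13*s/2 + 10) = -6*sqrt(2)*s + 13*s/2 + 6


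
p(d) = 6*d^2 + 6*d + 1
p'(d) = 12*d + 6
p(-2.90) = 34.06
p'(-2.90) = -28.80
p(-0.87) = 0.32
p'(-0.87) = -4.44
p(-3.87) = 67.64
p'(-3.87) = -40.44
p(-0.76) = -0.09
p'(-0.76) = -3.12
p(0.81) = 9.80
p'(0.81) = 15.72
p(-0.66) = -0.35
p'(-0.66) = -1.92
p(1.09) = 14.67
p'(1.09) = 19.08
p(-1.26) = 2.97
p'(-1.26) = -9.12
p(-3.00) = 37.00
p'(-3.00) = -30.00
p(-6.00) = 181.00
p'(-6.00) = -66.00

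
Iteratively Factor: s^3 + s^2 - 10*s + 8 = (s + 4)*(s^2 - 3*s + 2) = (s - 1)*(s + 4)*(s - 2)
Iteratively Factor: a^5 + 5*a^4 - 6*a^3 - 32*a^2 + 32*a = (a)*(a^4 + 5*a^3 - 6*a^2 - 32*a + 32) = a*(a + 4)*(a^3 + a^2 - 10*a + 8) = a*(a - 1)*(a + 4)*(a^2 + 2*a - 8) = a*(a - 1)*(a + 4)^2*(a - 2)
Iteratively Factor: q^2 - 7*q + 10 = (q - 5)*(q - 2)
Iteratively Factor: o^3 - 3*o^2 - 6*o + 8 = (o - 4)*(o^2 + o - 2) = (o - 4)*(o - 1)*(o + 2)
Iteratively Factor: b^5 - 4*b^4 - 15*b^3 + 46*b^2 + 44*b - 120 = (b + 3)*(b^4 - 7*b^3 + 6*b^2 + 28*b - 40) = (b - 2)*(b + 3)*(b^3 - 5*b^2 - 4*b + 20) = (b - 5)*(b - 2)*(b + 3)*(b^2 - 4) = (b - 5)*(b - 2)^2*(b + 3)*(b + 2)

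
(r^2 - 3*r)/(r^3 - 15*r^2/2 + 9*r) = 2*(r - 3)/(2*r^2 - 15*r + 18)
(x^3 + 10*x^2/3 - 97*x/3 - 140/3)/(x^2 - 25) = (3*x^2 + 25*x + 28)/(3*(x + 5))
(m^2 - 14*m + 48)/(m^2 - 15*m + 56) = (m - 6)/(m - 7)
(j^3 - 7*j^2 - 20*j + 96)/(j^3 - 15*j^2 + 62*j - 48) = (j^2 + j - 12)/(j^2 - 7*j + 6)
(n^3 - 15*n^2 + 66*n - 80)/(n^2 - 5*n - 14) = (-n^3 + 15*n^2 - 66*n + 80)/(-n^2 + 5*n + 14)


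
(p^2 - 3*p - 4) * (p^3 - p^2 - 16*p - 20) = p^5 - 4*p^4 - 17*p^3 + 32*p^2 + 124*p + 80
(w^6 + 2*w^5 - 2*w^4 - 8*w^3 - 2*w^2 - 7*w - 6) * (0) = 0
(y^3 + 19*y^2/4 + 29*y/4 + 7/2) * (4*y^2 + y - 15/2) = 4*y^5 + 20*y^4 + 105*y^3/4 - 115*y^2/8 - 407*y/8 - 105/4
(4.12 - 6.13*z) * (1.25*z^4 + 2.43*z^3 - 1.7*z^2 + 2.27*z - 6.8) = -7.6625*z^5 - 9.7459*z^4 + 20.4326*z^3 - 20.9191*z^2 + 51.0364*z - 28.016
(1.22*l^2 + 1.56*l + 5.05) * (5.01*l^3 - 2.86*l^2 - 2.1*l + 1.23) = 6.1122*l^5 + 4.3264*l^4 + 18.2769*l^3 - 16.2184*l^2 - 8.6862*l + 6.2115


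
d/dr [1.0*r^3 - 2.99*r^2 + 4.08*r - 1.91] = 3.0*r^2 - 5.98*r + 4.08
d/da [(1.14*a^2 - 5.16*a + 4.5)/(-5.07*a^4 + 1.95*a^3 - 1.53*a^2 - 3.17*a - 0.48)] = (11.5596*a^5 - 80.7066*a^4 + 111.384*a^3 - 37.8336*a^2 + 12.6756*a + 16.7418)/(25.7049*a^8 - 19.773*a^7 + 19.3167*a^6 + 26.1768*a^5 - 5.1549*a^4 + 7.8282*a^3 + 11.5177*a^2 + 3.0432*a + 0.2304)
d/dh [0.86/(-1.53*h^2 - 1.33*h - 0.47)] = (2.6316*h + 1.1438)/(1.53*h^2 + 1.33*h + 0.47)^2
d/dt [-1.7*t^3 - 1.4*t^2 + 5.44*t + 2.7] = -5.1*t^2 - 2.8*t + 5.44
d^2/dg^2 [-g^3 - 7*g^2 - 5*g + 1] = -6*g - 14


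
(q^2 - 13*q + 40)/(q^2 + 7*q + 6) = (q^2 - 13*q + 40)/(q^2 + 7*q + 6)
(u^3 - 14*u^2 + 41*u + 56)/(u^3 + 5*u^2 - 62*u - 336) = (u^2 - 6*u - 7)/(u^2 + 13*u + 42)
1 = 1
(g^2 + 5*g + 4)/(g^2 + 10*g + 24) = (g + 1)/(g + 6)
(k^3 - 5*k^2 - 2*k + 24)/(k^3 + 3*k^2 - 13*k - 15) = (k^2 - 2*k - 8)/(k^2 + 6*k + 5)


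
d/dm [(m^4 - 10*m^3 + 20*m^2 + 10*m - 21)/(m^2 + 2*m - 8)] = 2*(m^5 - 2*m^4 - 36*m^3 + 135*m^2 - 139*m - 19)/(m^4 + 4*m^3 - 12*m^2 - 32*m + 64)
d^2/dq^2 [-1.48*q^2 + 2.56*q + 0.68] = -2.96000000000000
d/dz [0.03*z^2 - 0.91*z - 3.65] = 0.06*z - 0.91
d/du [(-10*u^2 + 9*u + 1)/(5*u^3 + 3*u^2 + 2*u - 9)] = (50*u^4 - 90*u^3 - 62*u^2 + 174*u - 83)/(25*u^6 + 30*u^5 + 29*u^4 - 78*u^3 - 50*u^2 - 36*u + 81)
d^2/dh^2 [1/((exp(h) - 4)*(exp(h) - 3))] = (4*exp(3*h) - 21*exp(2*h) + exp(h) + 84)*exp(h)/(exp(6*h) - 21*exp(5*h) + 183*exp(4*h) - 847*exp(3*h) + 2196*exp(2*h) - 3024*exp(h) + 1728)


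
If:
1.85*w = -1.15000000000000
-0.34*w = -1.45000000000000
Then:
No Solution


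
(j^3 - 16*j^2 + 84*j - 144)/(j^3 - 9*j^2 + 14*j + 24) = (j - 6)/(j + 1)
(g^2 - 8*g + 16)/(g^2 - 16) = (g - 4)/(g + 4)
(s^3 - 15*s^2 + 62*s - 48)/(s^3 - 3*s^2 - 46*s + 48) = (s - 6)/(s + 6)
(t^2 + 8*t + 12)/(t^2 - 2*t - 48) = (t + 2)/(t - 8)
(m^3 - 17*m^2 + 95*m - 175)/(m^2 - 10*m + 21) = (m^2 - 10*m + 25)/(m - 3)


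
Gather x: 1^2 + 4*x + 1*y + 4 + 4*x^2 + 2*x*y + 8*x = 4*x^2 + x*(2*y + 12) + y + 5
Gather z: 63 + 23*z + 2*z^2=2*z^2 + 23*z + 63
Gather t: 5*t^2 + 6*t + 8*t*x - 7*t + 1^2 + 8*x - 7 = 5*t^2 + t*(8*x - 1) + 8*x - 6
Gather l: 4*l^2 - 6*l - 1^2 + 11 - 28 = 4*l^2 - 6*l - 18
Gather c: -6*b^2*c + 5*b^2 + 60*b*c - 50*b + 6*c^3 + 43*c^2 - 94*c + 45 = 5*b^2 - 50*b + 6*c^3 + 43*c^2 + c*(-6*b^2 + 60*b - 94) + 45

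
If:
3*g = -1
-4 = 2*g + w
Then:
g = -1/3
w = -10/3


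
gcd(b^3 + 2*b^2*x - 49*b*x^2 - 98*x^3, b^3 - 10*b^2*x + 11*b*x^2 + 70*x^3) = -b^2 + 5*b*x + 14*x^2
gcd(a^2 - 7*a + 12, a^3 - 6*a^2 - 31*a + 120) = a - 3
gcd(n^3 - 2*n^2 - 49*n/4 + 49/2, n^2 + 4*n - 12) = n - 2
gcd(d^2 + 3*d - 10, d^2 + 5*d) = d + 5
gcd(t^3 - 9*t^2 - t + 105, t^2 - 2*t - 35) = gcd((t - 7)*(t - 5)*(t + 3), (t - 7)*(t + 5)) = t - 7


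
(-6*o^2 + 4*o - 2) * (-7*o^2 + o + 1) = 42*o^4 - 34*o^3 + 12*o^2 + 2*o - 2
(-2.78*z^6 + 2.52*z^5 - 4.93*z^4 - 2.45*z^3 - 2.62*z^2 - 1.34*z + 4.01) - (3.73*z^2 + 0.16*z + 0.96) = -2.78*z^6 + 2.52*z^5 - 4.93*z^4 - 2.45*z^3 - 6.35*z^2 - 1.5*z + 3.05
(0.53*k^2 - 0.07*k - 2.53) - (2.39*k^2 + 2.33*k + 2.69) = -1.86*k^2 - 2.4*k - 5.22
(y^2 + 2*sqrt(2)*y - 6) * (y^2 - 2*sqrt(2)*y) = y^4 - 14*y^2 + 12*sqrt(2)*y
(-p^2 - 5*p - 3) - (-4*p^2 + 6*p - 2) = 3*p^2 - 11*p - 1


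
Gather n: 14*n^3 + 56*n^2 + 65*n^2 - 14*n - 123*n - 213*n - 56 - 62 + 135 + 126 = 14*n^3 + 121*n^2 - 350*n + 143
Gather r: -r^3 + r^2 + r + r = -r^3 + r^2 + 2*r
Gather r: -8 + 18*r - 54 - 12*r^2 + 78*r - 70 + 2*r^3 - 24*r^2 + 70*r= 2*r^3 - 36*r^2 + 166*r - 132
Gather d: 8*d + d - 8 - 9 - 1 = 9*d - 18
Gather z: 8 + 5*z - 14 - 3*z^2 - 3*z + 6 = -3*z^2 + 2*z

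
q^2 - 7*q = q*(q - 7)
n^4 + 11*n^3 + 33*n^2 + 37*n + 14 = (n + 1)^2*(n + 2)*(n + 7)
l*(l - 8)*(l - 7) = l^3 - 15*l^2 + 56*l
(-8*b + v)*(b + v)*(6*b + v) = -48*b^3 - 50*b^2*v - b*v^2 + v^3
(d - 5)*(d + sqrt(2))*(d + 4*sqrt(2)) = d^3 - 5*d^2 + 5*sqrt(2)*d^2 - 25*sqrt(2)*d + 8*d - 40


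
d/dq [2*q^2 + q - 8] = 4*q + 1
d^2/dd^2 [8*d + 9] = 0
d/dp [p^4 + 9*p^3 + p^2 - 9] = p*(4*p^2 + 27*p + 2)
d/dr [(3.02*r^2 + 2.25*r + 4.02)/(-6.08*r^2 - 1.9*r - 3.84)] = (7.942*r^2 + 25.6896*r - 1.002)/(36.9664*r^4 + 23.104*r^3 + 50.3044*r^2 + 14.592*r + 14.7456)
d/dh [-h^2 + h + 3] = 1 - 2*h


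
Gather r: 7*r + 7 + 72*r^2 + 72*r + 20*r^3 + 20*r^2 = 20*r^3 + 92*r^2 + 79*r + 7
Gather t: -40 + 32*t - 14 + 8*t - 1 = 40*t - 55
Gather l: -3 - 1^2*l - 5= -l - 8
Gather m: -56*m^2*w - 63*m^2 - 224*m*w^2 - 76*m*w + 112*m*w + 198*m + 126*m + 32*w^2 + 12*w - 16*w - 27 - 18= m^2*(-56*w - 63) + m*(-224*w^2 + 36*w + 324) + 32*w^2 - 4*w - 45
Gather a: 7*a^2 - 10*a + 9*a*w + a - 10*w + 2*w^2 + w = 7*a^2 + a*(9*w - 9) + 2*w^2 - 9*w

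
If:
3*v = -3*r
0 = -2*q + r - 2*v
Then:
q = -3*v/2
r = -v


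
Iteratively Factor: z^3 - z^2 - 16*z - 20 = (z - 5)*(z^2 + 4*z + 4) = (z - 5)*(z + 2)*(z + 2)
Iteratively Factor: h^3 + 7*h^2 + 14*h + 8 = (h + 4)*(h^2 + 3*h + 2) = (h + 1)*(h + 4)*(h + 2)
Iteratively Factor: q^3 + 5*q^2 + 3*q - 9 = (q + 3)*(q^2 + 2*q - 3) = (q - 1)*(q + 3)*(q + 3)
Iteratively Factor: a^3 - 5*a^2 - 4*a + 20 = (a - 2)*(a^2 - 3*a - 10) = (a - 2)*(a + 2)*(a - 5)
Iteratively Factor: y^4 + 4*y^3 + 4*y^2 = (y)*(y^3 + 4*y^2 + 4*y) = y^2*(y^2 + 4*y + 4) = y^2*(y + 2)*(y + 2)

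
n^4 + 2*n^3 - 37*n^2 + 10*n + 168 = (n - 4)*(n - 3)*(n + 2)*(n + 7)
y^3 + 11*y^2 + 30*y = y*(y + 5)*(y + 6)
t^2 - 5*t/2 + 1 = (t - 2)*(t - 1/2)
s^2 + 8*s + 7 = (s + 1)*(s + 7)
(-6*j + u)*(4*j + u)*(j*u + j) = -24*j^3*u - 24*j^3 - 2*j^2*u^2 - 2*j^2*u + j*u^3 + j*u^2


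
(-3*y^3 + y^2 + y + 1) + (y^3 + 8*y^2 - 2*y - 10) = -2*y^3 + 9*y^2 - y - 9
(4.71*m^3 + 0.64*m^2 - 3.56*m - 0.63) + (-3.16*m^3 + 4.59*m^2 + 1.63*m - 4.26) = 1.55*m^3 + 5.23*m^2 - 1.93*m - 4.89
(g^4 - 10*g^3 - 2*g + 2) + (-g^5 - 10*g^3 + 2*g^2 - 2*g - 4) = -g^5 + g^4 - 20*g^3 + 2*g^2 - 4*g - 2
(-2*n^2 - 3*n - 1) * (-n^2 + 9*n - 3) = 2*n^4 - 15*n^3 - 20*n^2 + 3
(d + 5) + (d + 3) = 2*d + 8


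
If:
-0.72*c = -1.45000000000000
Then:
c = 2.01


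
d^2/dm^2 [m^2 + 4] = 2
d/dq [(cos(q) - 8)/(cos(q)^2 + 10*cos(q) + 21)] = (cos(q)^2 - 16*cos(q) - 101)*sin(q)/(cos(q)^2 + 10*cos(q) + 21)^2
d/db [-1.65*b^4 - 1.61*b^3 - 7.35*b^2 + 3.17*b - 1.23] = -6.6*b^3 - 4.83*b^2 - 14.7*b + 3.17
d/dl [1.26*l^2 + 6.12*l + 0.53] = 2.52*l + 6.12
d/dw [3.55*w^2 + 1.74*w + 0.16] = 7.1*w + 1.74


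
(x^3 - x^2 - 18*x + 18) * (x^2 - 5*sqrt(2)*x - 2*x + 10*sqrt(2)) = x^5 - 5*sqrt(2)*x^4 - 3*x^4 - 16*x^3 + 15*sqrt(2)*x^3 + 54*x^2 + 80*sqrt(2)*x^2 - 270*sqrt(2)*x - 36*x + 180*sqrt(2)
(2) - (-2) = 4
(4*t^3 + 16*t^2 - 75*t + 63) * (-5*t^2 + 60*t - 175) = -20*t^5 + 160*t^4 + 635*t^3 - 7615*t^2 + 16905*t - 11025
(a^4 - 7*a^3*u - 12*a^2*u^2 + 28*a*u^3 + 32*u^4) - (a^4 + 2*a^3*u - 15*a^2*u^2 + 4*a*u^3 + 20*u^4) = -9*a^3*u + 3*a^2*u^2 + 24*a*u^3 + 12*u^4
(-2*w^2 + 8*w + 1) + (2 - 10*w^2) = -12*w^2 + 8*w + 3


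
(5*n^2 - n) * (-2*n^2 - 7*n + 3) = -10*n^4 - 33*n^3 + 22*n^2 - 3*n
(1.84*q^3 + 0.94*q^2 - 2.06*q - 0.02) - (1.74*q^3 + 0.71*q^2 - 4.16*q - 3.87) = 0.1*q^3 + 0.23*q^2 + 2.1*q + 3.85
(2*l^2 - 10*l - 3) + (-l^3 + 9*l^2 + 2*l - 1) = -l^3 + 11*l^2 - 8*l - 4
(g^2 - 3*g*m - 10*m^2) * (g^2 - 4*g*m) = g^4 - 7*g^3*m + 2*g^2*m^2 + 40*g*m^3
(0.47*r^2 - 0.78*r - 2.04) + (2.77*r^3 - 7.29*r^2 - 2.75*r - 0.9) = 2.77*r^3 - 6.82*r^2 - 3.53*r - 2.94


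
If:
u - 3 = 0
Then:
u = 3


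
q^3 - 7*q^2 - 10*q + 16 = (q - 8)*(q - 1)*(q + 2)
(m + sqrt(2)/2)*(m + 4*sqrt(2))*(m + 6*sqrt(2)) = m^3 + 21*sqrt(2)*m^2/2 + 58*m + 24*sqrt(2)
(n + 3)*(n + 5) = n^2 + 8*n + 15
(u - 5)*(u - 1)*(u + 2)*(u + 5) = u^4 + u^3 - 27*u^2 - 25*u + 50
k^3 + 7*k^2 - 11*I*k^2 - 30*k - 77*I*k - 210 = (k + 7)*(k - 6*I)*(k - 5*I)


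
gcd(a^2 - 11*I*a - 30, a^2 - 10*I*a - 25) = a - 5*I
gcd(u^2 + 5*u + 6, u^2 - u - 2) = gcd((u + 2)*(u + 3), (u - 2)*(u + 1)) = 1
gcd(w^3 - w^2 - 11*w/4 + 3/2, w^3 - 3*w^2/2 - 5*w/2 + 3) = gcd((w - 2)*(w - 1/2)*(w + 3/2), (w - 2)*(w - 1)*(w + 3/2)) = w^2 - w/2 - 3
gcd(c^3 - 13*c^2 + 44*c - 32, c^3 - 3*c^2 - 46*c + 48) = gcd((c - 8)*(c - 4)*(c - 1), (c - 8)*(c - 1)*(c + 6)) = c^2 - 9*c + 8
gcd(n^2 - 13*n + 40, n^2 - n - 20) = n - 5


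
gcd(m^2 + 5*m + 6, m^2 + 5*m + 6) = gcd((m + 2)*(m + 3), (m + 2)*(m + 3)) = m^2 + 5*m + 6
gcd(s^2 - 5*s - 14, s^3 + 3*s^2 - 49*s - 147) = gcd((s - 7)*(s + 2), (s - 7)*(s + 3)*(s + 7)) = s - 7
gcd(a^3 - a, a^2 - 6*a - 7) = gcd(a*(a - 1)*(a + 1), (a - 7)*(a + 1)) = a + 1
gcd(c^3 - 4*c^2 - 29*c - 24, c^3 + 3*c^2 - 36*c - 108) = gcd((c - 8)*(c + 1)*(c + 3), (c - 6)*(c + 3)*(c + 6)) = c + 3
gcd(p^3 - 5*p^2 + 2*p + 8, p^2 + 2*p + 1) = p + 1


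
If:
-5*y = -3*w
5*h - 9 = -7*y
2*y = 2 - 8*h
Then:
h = -2/23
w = 155/69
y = 31/23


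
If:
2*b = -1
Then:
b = -1/2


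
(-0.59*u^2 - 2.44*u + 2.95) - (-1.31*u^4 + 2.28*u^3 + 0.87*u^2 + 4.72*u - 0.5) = 1.31*u^4 - 2.28*u^3 - 1.46*u^2 - 7.16*u + 3.45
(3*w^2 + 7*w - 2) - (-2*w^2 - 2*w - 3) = 5*w^2 + 9*w + 1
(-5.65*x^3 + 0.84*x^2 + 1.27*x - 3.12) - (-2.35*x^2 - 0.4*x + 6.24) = -5.65*x^3 + 3.19*x^2 + 1.67*x - 9.36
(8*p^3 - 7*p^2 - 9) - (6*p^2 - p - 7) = 8*p^3 - 13*p^2 + p - 2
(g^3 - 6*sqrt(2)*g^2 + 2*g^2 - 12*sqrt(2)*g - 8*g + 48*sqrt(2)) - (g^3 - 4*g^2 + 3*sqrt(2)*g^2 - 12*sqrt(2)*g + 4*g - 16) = -9*sqrt(2)*g^2 + 6*g^2 - 12*g + 16 + 48*sqrt(2)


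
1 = 1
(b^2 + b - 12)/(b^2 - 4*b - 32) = (b - 3)/(b - 8)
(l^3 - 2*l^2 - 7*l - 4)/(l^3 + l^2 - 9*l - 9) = (l^2 - 3*l - 4)/(l^2 - 9)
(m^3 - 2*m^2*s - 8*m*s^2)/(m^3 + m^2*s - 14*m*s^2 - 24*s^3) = m/(m + 3*s)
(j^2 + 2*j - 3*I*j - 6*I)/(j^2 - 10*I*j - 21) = (j + 2)/(j - 7*I)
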